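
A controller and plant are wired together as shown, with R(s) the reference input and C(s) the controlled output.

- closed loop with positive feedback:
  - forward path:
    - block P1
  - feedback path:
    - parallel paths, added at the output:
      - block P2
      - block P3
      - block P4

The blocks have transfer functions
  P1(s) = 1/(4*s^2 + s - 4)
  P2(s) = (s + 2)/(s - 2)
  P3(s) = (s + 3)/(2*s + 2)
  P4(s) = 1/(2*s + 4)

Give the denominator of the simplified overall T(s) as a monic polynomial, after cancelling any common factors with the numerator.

[1] sum the parallel branches P2, P3, P4 -> (3*s^3 + 14*s^2 + 11*s - 6)/(2*s^3 + 2*s^2 - 8*s - 8)
[2] reduce the feedback loop with forward P1 and return (P2+P3+P4) -> (2*s^3 + 2*s^2 - 8*s - 8)/(8*s^5 + 10*s^4 - 41*s^3 - 62*s^2 + 13*s + 38)
Step 2 gives the fully reduced T(s), with no common factor left to cancel. The denominator's leading coefficient is 8, so divide each of its coefficients by 8 to get the monic form.

Hence the answer: s^5 + 5*s^4/4 - 41*s^3/8 - 31*s^2/4 + 13*s/8 + 19/4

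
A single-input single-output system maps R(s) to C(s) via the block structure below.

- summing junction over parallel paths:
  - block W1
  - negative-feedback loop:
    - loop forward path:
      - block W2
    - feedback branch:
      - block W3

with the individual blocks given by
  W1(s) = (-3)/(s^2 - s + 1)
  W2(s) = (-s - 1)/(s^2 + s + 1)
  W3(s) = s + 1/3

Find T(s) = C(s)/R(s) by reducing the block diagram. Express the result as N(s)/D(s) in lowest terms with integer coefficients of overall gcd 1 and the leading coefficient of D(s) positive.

Step 1. feedback reduction of W2, W3 gives (3*s + 3)/(s - 2)
Step 2. parallel reduction of W1, [W2/(1+W2*W3)] - this is the overall T(s), already in the required normalized form

Final answer: (3*s^3 - 3*s + 9)/(s^3 - 3*s^2 + 3*s - 2)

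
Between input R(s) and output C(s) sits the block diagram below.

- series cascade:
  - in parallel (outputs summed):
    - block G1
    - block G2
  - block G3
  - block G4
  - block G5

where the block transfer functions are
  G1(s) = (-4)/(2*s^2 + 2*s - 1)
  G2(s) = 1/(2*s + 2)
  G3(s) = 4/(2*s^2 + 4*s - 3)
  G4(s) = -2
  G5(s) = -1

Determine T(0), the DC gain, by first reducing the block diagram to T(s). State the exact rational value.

(1) sum the parallel branches G1, G2: (2*s^2 - 6*s - 9)/(4*s^3 + 8*s^2 + 2*s - 2)
(2) cascade (G1+G2), G3, G4, G5: (8*s^2 - 24*s - 36)/(4*s^5 + 16*s^4 + 12*s^3 - 10*s^2 - 7*s + 3)
Step 2 gives the overall T(s). Then T(0) = -36/3 = -12.

Hence the answer: -12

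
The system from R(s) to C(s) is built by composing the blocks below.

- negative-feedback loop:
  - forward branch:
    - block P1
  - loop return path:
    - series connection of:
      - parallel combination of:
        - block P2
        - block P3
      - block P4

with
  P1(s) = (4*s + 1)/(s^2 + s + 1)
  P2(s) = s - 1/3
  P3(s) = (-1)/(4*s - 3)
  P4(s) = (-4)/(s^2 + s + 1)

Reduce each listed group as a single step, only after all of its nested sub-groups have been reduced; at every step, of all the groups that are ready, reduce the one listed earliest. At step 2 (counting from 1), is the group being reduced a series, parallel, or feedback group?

[1] reduce the parallel group P2, P3
[2] multiply (P2+P3), P4 (series)
[3] apply the feedback formula to P1, ((P2+P3)*P4)
So the answer for step 2 is series.

Hence the answer: series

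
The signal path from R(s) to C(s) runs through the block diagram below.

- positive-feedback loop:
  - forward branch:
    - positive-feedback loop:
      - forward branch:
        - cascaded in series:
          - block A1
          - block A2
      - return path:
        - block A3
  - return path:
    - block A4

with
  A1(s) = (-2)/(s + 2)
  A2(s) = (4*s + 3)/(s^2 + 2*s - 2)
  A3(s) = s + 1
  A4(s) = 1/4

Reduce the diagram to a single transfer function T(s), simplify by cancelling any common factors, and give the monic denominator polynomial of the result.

1. reduce the series chain A1, A2, giving (-8*s - 6)/(s^3 + 4*s^2 + 2*s - 4)
2. close the feedback loop around (A1*A2), A3, giving (-8*s - 6)/(s^3 + 12*s^2 + 16*s + 2)
3. apply the feedback formula to [(A1*A2)/(1-(A1*A2)*A3)], A4, giving (-16*s - 12)/(2*s^3 + 24*s^2 + 36*s + 7)
Step 3 gives the fully reduced T(s), with no common factor left to cancel. The denominator's leading coefficient is 2, so divide each of its coefficients by 2 to get the monic form.

Answer: s^3 + 12*s^2 + 18*s + 7/2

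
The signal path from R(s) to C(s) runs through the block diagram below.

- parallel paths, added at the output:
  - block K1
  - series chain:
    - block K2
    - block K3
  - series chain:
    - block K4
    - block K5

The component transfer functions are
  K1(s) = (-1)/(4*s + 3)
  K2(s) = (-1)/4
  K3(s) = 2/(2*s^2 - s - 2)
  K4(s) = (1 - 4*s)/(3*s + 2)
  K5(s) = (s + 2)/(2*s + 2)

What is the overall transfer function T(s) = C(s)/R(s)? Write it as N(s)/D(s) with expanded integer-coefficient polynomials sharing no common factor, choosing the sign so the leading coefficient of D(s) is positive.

Step 1. multiply K2, K3 (series), giving (-1)/(4*s^2 - 2*s - 4)
Step 2. series reduction of K4, K5, giving (-4*s^2 - 7*s + 2)/(6*s^2 + 10*s + 4)
Step 3. combine K1, (K2*K3), (K4*K5) in parallel - this is the overall T(s), already in the required normalized form

Therefore the answer is (-32*s^5 - 76*s^4 + 20*s^3 + 90*s^2 + 21*s - 10)/(48*s^5 + 92*s^4 - 14*s^3 - 138*s^2 - 104*s - 24).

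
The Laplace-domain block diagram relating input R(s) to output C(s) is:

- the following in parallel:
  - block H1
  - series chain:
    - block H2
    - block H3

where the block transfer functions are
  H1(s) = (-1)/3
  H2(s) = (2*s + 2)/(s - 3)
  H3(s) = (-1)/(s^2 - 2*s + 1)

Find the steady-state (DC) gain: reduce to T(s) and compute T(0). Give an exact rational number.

Reducing step by step:

1. multiply H2, H3 (series) -> (-2*s - 2)/(s^3 - 5*s^2 + 7*s - 3)
2. reduce the parallel group H1, (H2*H3) -> (-s^3 + 5*s^2 - 13*s - 3)/(3*s^3 - 15*s^2 + 21*s - 9)
Evaluating the step-2 result (the overall T(s)) at s = 0 gives T(0) = -3/(-9) = 1/3.

Answer: 1/3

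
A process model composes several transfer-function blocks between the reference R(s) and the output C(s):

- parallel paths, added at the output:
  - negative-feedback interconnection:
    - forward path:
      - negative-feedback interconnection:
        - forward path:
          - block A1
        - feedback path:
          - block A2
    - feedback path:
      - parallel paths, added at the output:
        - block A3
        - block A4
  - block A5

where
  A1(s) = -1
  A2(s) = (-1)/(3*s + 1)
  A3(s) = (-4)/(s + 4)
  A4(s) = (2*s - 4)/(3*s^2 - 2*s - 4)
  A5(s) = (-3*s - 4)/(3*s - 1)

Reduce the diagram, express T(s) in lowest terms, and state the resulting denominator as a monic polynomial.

Step 1 - feedback reduction of A1, A2; result (-3*s - 1)/(3*s + 2)
Step 2 - sum the parallel branches A3, A4; result (-10*s^2 + 12*s)/(3*s^3 + 10*s^2 - 12*s - 16)
Step 3 - close the feedback loop around [A1/(1+A1*A2)], (A3+A4); result (-9*s^4 - 33*s^3 + 26*s^2 + 60*s + 16)/(9*s^4 + 66*s^3 - 42*s^2 - 84*s - 32)
Step 4 - add [[A1/(1+A1*A2)]/(1+[A1/(1+A1*A2)]*(A3+A4))], A5 (parallel); result (-54*s^5 - 324*s^4 - 27*s^3 + 574*s^2 + 420*s + 112)/(27*s^5 + 189*s^4 - 192*s^3 - 210*s^2 - 12*s + 32)
That last expression is T(s), already simplified. Scaling its denominator by 1/27 (the reciprocal of the leading coefficient) yields the monic denominator.

Answer: s^5 + 7*s^4 - 64*s^3/9 - 70*s^2/9 - 4*s/9 + 32/27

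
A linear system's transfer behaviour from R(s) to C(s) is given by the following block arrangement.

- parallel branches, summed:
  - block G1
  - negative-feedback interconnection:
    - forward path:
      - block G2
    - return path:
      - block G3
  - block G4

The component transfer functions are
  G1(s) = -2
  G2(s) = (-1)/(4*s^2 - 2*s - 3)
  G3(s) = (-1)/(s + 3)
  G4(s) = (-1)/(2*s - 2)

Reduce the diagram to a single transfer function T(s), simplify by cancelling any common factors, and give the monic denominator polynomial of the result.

Step 1. collapse the loop (G2 forward, G3 return); result (-s - 3)/(4*s^3 + 10*s^2 - 9*s - 8)
Step 2. reduce the parallel group G1, [G2/(1+G2*G3)], G4; result (-16*s^4 - 28*s^3 + 64*s^2 + s - 18)/(8*s^4 + 12*s^3 - 38*s^2 + 2*s + 16)
T(s) is the step-2 result (common factors already cancelled). Leading coefficient of the denominator: 8. Divide through by 8 for the monic polynomial.

Therefore the answer is s^4 + 3*s^3/2 - 19*s^2/4 + s/4 + 2.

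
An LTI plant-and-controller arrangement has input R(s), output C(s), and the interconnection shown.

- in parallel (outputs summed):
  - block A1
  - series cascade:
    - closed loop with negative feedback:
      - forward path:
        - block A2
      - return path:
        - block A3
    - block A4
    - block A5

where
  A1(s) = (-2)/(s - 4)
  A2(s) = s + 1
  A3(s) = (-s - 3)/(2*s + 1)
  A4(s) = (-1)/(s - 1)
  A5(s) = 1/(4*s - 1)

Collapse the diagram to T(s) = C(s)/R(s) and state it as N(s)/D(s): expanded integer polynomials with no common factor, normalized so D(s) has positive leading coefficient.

The answer is (-8*s^4 - 4*s^3 - 3*s^2 + 5*s - 8)/(4*s^5 - 13*s^4 - 13*s^3 - 4*s^2 + 34*s - 8).

Reasoning:
(1) close the feedback loop around A2, A3 -> (-2*s^2 - 3*s - 1)/(s^2 + 2*s + 2)
(2) multiply [A2/(1+A2*A3)], A4, A5 (series) -> (2*s^2 + 3*s + 1)/(4*s^4 + 3*s^3 - s^2 - 8*s + 2)
(3) combine A1, ([A2/(1+A2*A3)]*A4*A5) in parallel - this is the overall T(s), already in the required normalized form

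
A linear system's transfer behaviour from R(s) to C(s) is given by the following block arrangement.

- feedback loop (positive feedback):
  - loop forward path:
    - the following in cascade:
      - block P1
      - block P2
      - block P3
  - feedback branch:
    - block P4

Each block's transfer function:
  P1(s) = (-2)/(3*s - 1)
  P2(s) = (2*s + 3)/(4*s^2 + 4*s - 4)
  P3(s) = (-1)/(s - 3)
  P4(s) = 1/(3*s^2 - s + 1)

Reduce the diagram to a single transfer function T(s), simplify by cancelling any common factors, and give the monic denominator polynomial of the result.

Step 1 - series reduction of P1, P2, P3 = (2*s + 3)/(6*s^4 - 14*s^3 - 20*s^2 + 26*s - 6)
Step 2 - close the feedback loop around (P1*P2*P3), P4 = (6*s^3 + 7*s^2 - s + 3)/(18*s^6 - 48*s^5 - 40*s^4 + 84*s^3 - 64*s^2 + 30*s - 9)
The result of step 2 is T(s) in lowest terms. Its denominator has leading coefficient 18; dividing the denominator through by 18 makes it monic.

Answer: s^6 - 8*s^5/3 - 20*s^4/9 + 14*s^3/3 - 32*s^2/9 + 5*s/3 - 1/2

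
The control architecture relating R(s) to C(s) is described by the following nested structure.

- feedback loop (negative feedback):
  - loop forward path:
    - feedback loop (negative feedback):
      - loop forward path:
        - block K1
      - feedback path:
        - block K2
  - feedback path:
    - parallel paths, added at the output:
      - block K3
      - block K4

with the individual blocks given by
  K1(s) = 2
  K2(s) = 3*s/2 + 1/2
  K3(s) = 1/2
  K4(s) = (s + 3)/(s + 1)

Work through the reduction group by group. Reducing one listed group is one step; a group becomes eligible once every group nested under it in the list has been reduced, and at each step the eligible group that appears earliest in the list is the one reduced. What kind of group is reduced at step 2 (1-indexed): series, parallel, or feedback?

Reducing step by step:

Step 1. close the feedback loop around K1, K2
Step 2. combine K3, K4 in parallel
Step 3. feedback reduction of [K1/(1+K1*K2)], (K3+K4)
At step 2 the group reduced is parallel.

Answer: parallel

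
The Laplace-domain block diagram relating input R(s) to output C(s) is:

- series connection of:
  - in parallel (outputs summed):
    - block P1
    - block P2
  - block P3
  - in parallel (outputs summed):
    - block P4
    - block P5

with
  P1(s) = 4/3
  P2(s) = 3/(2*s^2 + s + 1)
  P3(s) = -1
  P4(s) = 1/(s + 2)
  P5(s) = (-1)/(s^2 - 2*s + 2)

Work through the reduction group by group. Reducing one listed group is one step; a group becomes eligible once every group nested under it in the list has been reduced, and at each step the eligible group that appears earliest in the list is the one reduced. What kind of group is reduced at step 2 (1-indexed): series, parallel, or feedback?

Reducing step by step:

(1) parallel reduction of P1, P2
(2) reduce the parallel group P4, P5
(3) combine (P1+P2), P3, (P4+P5) in series
The group at step 2 is a parallel group.

Answer: parallel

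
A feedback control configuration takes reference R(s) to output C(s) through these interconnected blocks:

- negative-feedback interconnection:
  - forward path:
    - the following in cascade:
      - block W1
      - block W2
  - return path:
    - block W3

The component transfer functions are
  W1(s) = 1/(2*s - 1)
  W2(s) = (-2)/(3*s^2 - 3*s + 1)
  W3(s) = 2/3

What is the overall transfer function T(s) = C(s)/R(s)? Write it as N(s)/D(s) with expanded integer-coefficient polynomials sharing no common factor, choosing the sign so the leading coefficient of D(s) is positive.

1. combine W1, W2 in series -> (-2)/(6*s^3 - 9*s^2 + 5*s - 1)
2. feedback reduction of (W1*W2), W3: this yields T(s), and no further normalization is needed

Final answer: (-6)/(18*s^3 - 27*s^2 + 15*s - 7)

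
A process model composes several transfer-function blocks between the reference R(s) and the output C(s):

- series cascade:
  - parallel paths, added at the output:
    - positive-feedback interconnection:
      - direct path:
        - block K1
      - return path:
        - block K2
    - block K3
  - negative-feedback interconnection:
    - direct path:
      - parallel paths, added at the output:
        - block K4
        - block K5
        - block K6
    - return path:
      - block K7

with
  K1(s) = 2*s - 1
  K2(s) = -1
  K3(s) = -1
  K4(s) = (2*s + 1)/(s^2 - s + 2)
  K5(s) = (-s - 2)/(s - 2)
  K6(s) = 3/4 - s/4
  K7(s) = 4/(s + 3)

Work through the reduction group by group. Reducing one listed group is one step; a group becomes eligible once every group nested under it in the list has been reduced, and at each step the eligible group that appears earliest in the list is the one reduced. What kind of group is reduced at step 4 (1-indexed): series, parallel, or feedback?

The answer is feedback.

Reasoning:
Step 1. close the feedback loop around K1, K2
Step 2. reduce the parallel group [K1/(1-K1*K2)], K3
Step 3. sum the parallel branches K4, K5, K6
Step 4. collapse the loop ((K4+K5+K6) forward, K7 return)
Step 5. combine ([K1/(1-K1*K2)]+K3), [(K4+K5+K6)/(1+(K4+K5+K6)*K7)] in series
At step 4 the group reduced is feedback.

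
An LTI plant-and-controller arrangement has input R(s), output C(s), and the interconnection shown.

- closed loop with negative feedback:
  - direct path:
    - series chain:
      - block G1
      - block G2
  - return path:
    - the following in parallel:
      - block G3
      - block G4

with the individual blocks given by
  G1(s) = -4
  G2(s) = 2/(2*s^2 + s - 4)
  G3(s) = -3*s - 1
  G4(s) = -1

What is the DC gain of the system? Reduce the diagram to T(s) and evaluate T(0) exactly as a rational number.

First reduce the diagram to T(s).

(1) series reduction of G1, G2: (-8)/(2*s^2 + s - 4)
(2) sum the parallel branches G3, G4: -3*s - 2
(3) close the feedback loop around (G1*G2), (G3+G4): (-8)/(2*s^2 + 25*s + 12)
Step 3 gives the overall T(s). Then T(0) = -8/12 = -2/3.

Answer: -2/3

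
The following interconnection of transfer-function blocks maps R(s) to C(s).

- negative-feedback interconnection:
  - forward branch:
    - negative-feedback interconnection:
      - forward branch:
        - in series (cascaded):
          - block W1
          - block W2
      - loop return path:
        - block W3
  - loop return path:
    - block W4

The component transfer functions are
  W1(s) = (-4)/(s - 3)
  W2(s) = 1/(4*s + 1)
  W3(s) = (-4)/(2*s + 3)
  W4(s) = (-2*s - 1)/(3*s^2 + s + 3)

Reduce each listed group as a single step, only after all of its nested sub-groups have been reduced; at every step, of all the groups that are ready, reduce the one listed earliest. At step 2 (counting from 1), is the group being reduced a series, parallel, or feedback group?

(1) multiply W1, W2 (series)
(2) collapse the loop ((W1*W2) forward, W3 return)
(3) reduce the feedback loop with forward [(W1*W2)/(1+(W1*W2)*W3)] and return W4
At step 2 the group reduced is feedback.

Answer: feedback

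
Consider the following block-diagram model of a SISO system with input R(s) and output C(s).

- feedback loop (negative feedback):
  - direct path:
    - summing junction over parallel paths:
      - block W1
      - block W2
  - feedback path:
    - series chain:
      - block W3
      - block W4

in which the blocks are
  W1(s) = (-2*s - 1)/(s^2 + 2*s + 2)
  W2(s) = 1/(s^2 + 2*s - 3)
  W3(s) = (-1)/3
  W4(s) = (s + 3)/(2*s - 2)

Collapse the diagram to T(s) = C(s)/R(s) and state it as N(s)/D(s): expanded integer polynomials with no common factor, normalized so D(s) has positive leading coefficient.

[1] combine W1, W2 in parallel: (-2*s^3 - 4*s^2 + 6*s + 5)/(s^4 + 4*s^3 + 3*s^2 - 2*s - 6)
[2] series reduction of W3, W4: (-s - 3)/(6*s - 6)
[3] close the feedback loop around (W1+W2), (W3*W4); the result is T(s) itself (integer coefficients, no common factor, positive leading denominator coefficient)

Final answer: (-12*s^4 - 12*s^3 + 60*s^2 - 6*s - 30)/(6*s^5 + 20*s^4 + 4*s^3 - 24*s^2 - 47*s + 21)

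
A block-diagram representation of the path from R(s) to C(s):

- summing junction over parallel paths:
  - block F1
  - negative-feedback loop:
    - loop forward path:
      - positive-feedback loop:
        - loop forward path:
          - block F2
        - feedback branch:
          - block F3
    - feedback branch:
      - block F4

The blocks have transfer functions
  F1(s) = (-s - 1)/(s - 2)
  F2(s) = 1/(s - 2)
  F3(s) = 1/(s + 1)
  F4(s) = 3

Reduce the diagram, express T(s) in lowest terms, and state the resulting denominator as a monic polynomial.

Answer: s^3 - 4*s

Working:
[1] apply the feedback formula to F2, F3, giving (s + 1)/(s^2 - s - 3)
[2] collapse the loop ([F2/(1-F2*F3)] forward, F4 return), giving (s + 1)/(s^2 + 2*s)
[3] add F1, [[F2/(1-F2*F3)]/(1+[F2/(1-F2*F3)]*F4)] (parallel), giving (-s^3 - 2*s^2 - 3*s - 2)/(s^3 - 4*s)
That last expression is T(s), already simplified, and its denominator is already monic.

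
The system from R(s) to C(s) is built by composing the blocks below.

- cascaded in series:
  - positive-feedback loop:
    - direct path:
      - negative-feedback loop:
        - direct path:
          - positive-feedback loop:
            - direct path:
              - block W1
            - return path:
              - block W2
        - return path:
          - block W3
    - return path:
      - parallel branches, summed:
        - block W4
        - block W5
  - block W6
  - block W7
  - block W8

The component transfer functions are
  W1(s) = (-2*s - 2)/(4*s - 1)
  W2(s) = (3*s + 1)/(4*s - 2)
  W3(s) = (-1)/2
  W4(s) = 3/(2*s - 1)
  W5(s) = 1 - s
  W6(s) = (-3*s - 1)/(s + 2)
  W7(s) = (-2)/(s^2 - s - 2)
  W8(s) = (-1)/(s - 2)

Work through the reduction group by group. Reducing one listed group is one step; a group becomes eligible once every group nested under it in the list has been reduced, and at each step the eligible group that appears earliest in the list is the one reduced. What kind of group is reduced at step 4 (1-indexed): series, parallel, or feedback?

Step 1: feedback reduction of W1, W2
Step 2: feedback reduction of [W1/(1-W1*W2)], W3
Step 3: reduce the parallel group W4, W5
Step 4: reduce the feedback loop with forward [[W1/(1-W1*W2)]/(1+[W1/(1-W1*W2)]*W3)] and return (W4+W5)
Step 5: combine [[[W1/(1-W1*W2)]/(1+[W1/(1-W1*W2)]*W3)]/(1-[[W1/(1-W1*W2)]/(1+[W1/(1-W1*W2)]*W3)]*(W4+W5))], W6, W7, W8 in series
Step 4 collapses a feedback group.

Answer: feedback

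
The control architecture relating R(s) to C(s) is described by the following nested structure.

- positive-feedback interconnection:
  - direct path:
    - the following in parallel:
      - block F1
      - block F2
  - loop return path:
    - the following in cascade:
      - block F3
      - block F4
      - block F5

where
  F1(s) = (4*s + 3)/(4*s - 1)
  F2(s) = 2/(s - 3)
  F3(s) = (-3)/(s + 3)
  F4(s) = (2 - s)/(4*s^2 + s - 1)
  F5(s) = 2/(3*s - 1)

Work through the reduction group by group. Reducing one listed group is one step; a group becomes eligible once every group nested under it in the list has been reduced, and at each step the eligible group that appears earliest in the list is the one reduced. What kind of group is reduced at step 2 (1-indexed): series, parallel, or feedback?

Answer: series

Working:
Step 1. sum the parallel branches F1, F2
Step 2. reduce the series chain F3, F4, F5
Step 3. apply the feedback formula to (F1+F2), (F3*F4*F5)
So the answer for step 2 is series.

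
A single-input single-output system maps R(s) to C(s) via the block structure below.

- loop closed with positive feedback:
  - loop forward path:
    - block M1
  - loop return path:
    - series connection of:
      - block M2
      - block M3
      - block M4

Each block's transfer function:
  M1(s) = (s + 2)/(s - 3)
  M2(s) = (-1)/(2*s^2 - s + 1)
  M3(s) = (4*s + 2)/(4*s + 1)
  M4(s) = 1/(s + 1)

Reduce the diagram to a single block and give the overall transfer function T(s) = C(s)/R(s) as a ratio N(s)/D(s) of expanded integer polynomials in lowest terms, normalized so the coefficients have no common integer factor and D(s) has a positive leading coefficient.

(1) combine M2, M3, M4 in series; result (-4*s - 2)/(8*s^4 + 6*s^3 + s^2 + 4*s + 1)
(2) apply the feedback formula to M1, (M2*M3*M4), giving the overall T(s)

Hence the answer: (8*s^5 + 22*s^4 + 13*s^3 + 6*s^2 + 9*s + 2)/(8*s^5 - 18*s^4 - 17*s^3 + 5*s^2 - s + 1)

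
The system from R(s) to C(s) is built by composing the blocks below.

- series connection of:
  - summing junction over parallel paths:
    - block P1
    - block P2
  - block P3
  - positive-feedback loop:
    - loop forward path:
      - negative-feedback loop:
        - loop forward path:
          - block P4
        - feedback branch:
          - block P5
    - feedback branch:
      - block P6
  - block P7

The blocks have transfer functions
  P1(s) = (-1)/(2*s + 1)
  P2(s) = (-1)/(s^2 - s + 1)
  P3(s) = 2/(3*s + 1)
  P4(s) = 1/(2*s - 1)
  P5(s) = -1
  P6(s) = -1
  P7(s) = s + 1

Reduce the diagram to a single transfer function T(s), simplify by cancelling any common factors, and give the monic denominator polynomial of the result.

Answer: s^5 - 2*s^4/3 + 5*s^3/12 + s^2/2 - s/6 - 1/12

Working:
Step 1. reduce the parallel group P1, P2 -> (-s^2 - s - 2)/(2*s^3 - s^2 + s + 1)
Step 2. apply the feedback formula to P4, P5 -> 1/(2*s - 2)
Step 3. close the feedback loop around [P4/(1+P4*P5)], P6 -> 1/(2*s - 1)
Step 4. reduce the series chain (P1+P2), P3, [[P4/(1+P4*P5)]/(1-[P4/(1+P4*P5)]*P6)], P7 -> (-2*s^3 - 4*s^2 - 6*s - 4)/(12*s^5 - 8*s^4 + 5*s^3 + 6*s^2 - 2*s - 1)
Step 4 gives the fully reduced T(s), with no common factor left to cancel. The denominator's leading coefficient is 12, so divide each of its coefficients by 12 to get the monic form.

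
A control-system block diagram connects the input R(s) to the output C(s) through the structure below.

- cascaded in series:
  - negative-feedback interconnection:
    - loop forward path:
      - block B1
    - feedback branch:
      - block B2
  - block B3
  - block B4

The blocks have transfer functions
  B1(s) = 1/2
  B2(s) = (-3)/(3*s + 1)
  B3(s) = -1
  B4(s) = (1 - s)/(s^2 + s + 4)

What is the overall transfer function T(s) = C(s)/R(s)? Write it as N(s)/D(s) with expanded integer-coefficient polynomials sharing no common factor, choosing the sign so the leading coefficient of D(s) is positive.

First reduce the diagram to T(s).

Step 1 - apply the feedback formula to B1, B2 = (3*s + 1)/(6*s - 1)
Step 2 - combine [B1/(1+B1*B2)], B3, B4 in series; the result is T(s) itself (integer coefficients, no common factor, positive leading denominator coefficient)

Answer: (3*s^2 - 2*s - 1)/(6*s^3 + 5*s^2 + 23*s - 4)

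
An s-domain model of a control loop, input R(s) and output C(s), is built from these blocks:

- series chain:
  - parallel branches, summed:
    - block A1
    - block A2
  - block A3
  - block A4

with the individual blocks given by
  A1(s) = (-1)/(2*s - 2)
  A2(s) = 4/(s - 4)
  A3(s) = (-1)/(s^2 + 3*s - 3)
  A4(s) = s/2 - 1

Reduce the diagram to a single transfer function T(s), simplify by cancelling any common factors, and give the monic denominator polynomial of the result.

Step 1: reduce the parallel group A1, A2 = (7*s - 4)/(2*s^2 - 10*s + 8)
Step 2: reduce the series chain (A1+A2), A3, A4 = (-7*s^2 + 18*s - 8)/(4*s^4 - 8*s^3 - 56*s^2 + 108*s - 48)
The result of step 2 is T(s) in lowest terms. Its denominator has leading coefficient 4; dividing the denominator through by 4 makes it monic.

Final answer: s^4 - 2*s^3 - 14*s^2 + 27*s - 12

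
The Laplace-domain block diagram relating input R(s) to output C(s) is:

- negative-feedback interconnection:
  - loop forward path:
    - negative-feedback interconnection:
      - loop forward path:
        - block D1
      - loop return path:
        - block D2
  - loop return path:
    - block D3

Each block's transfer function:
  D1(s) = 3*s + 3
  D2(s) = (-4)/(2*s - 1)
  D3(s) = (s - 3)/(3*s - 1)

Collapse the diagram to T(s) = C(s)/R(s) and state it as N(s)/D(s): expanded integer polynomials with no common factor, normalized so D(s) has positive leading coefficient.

Step 1. close the feedback loop around D1, D2 gives (-6*s^2 - 3*s + 3)/(10*s + 13)
Step 2. feedback reduction of [D1/(1+D1*D2)], D3, giving the overall T(s)

Answer: (18*s^3 + 3*s^2 - 12*s + 3)/(6*s^3 - 45*s^2 - 41*s + 22)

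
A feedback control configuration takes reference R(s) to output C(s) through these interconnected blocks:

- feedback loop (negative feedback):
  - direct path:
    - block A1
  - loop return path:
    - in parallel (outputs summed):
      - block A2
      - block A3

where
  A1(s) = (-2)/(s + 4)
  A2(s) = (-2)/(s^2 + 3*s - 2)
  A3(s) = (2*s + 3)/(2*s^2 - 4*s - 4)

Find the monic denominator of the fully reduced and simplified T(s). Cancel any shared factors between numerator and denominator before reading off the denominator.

Step 1 - combine A2, A3 in parallel -> (2*s^3 + 5*s^2 + 13*s + 2)/(2*s^4 + 2*s^3 - 20*s^2 - 4*s + 8)
Step 2 - feedback reduction of A1, (A2+A3) -> (-2*s^4 - 2*s^3 + 20*s^2 + 4*s - 8)/(s^5 + 5*s^4 - 8*s^3 - 47*s^2 - 17*s + 14)
The result of step 2 is T(s) in lowest terms. Its denominator already has leading coefficient 1, so it is monic as it stands.

Hence the answer: s^5 + 5*s^4 - 8*s^3 - 47*s^2 - 17*s + 14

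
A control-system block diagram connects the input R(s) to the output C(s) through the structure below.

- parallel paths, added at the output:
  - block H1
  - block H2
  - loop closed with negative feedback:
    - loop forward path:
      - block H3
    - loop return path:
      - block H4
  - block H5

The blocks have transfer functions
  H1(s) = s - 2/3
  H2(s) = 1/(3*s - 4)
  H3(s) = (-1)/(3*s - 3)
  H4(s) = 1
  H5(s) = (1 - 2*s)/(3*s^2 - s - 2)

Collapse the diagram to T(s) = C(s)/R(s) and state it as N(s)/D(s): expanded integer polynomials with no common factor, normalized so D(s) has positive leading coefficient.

First reduce the diagram to T(s).

1. feedback reduction of H3, H4; result (-1)/(3*s - 4)
2. add H1, H2, [H3/(1+H3*H4)], H5 (parallel) - this is the overall T(s), already in the required normalized form

Answer: (9*s^3 - 9*s^2 - 10*s + 7)/(9*s^2 - 3*s - 6)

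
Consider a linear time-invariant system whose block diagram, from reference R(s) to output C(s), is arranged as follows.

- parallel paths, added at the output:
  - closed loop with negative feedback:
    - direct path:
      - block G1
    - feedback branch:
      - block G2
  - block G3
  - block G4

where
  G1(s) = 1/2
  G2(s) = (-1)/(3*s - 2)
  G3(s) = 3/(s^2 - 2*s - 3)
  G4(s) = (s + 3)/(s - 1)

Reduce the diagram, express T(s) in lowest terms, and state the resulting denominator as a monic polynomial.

The answer is s^4 - 23*s^3/6 + 3*s^2/2 + 23*s/6 - 5/2.

Reasoning:
[1] close the feedback loop around G1, G2; result (3*s - 2)/(6*s - 5)
[2] reduce the parallel group [G1/(1+G1*G2)], G3, G4; result (9*s^4 - 10*s^3 - 38*s^2 - 31*s + 54)/(6*s^4 - 23*s^3 + 9*s^2 + 23*s - 15)
Step 2 gives the fully reduced T(s), with no common factor left to cancel. The denominator's leading coefficient is 6, so divide each of its coefficients by 6 to get the monic form.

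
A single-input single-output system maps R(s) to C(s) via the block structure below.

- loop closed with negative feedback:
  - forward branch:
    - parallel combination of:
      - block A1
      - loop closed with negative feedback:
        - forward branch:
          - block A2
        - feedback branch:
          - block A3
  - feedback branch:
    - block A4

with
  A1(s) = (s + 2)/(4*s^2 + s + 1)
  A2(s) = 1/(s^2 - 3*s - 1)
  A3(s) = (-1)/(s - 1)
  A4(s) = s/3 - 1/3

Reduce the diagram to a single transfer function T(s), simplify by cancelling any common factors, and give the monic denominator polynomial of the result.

Answer: s^5 - 44*s^4/13 + 4*s^3/13 + 7*s^2/13 + s/13 + 1/13

Working:
1. close the feedback loop around A2, A3; result (s - 1)/(s^3 - 4*s^2 + 2*s)
2. combine A1, [A2/(1+A2*A3)] in parallel; result (s^4 + 2*s^3 - 9*s^2 + 4*s - 1)/(4*s^5 - 15*s^4 + 5*s^3 - 2*s^2 + 2*s)
3. close the feedback loop around (A1+[A2/(1+A2*A3)]), A4; result (3*s^4 + 6*s^3 - 27*s^2 + 12*s - 3)/(13*s^5 - 44*s^4 + 4*s^3 + 7*s^2 + s + 1)
That last expression is T(s), already simplified. Scaling its denominator by 1/13 (the reciprocal of the leading coefficient) yields the monic denominator.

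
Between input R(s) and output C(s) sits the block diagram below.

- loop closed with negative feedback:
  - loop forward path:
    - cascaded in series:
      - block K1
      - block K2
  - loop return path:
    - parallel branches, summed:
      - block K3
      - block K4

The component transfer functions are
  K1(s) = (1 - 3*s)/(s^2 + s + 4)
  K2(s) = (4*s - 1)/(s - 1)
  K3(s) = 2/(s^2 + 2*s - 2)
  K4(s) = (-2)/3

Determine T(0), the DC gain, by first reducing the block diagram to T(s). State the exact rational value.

(1) reduce the series chain K1, K2 -> (-12*s^2 + 7*s - 1)/(s^3 + 3*s - 4)
(2) combine K3, K4 in parallel -> (-2*s^2 - 4*s + 10)/(3*s^2 + 6*s - 6)
(3) reduce the feedback loop with forward (K1*K2) and return (K3+K4) -> (-36*s^4 - 51*s^3 + 111*s^2 - 48*s + 6)/(3*s^5 + 30*s^4 + 37*s^3 - 140*s^2 + 32*s + 14)
That last expression is T(s); at s = 0 only the constant terms survive, so T(0) = 6/14 = 3/7.

Final answer: 3/7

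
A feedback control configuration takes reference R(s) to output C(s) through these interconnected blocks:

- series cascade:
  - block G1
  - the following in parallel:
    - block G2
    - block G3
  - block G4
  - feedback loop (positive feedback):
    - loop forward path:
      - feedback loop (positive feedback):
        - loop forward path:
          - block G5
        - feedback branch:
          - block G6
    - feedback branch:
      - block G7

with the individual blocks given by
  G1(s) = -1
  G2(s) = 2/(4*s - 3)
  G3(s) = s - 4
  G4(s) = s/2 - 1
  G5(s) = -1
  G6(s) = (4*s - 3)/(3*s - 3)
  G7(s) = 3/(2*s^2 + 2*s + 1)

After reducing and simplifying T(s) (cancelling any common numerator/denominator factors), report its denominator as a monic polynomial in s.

First reduce the diagram to T(s).

Step 1. add G2, G3 (parallel); result (4*s^2 - 19*s + 14)/(4*s - 3)
Step 2. feedback reduction of G5, G6; result (3 - 3*s)/(7*s - 6)
Step 3. apply the feedback formula to [G5/(1-G5*G6)], G7; result (-6*s^3 + 3*s + 3)/(14*s^3 + 2*s^2 + 4*s - 15)
Step 4. series reduction of G1, (G2+G3), G4, [[G5/(1-G5*G6)]/(1-[G5/(1-G5*G6)]*G7)]; result (24*s^6 - 162*s^5 + 300*s^4 - 99*s^3 - 75*s^2 - 72*s + 84)/(112*s^4 - 68*s^3 + 20*s^2 - 144*s + 90)
No further cancellation is possible in the step-4 result, so that is T(s). Its denominator becomes monic after dividing by the leading coefficient 112.

Answer: s^4 - 17*s^3/28 + 5*s^2/28 - 9*s/7 + 45/56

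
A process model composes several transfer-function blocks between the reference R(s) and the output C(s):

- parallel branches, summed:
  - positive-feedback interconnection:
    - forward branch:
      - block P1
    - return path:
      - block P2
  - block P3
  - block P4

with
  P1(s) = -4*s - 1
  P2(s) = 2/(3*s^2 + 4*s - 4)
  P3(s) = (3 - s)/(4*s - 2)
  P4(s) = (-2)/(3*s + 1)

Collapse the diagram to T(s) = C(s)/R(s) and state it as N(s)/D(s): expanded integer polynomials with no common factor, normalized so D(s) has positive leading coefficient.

Answer: (-144*s^5 - 213*s^4 + 170*s^3 + 89*s^2 + 52*s - 22)/(36*s^4 + 138*s^3 - 54*s^2 - 20*s + 4)

Working:
Step 1. close the feedback loop around P1, P2 -> (-12*s^3 - 19*s^2 + 12*s + 4)/(3*s^2 + 12*s - 2)
Step 2. parallel reduction of [P1/(1-P1*P2)], P3, P4: this yields T(s), and no further normalization is needed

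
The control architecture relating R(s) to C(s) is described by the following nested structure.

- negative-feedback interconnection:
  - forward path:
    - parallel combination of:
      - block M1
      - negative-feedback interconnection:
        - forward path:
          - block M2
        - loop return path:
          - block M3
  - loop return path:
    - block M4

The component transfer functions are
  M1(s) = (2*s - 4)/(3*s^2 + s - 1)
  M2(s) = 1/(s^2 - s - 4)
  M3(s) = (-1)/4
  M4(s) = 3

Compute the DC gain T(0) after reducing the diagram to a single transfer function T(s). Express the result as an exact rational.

Step 1. feedback reduction of M2, M3; result 4/(4*s^2 - 4*s - 17)
Step 2. add M1, [M2/(1+M2*M3)] (parallel); result (8*s^3 - 12*s^2 - 14*s + 64)/(12*s^4 - 8*s^3 - 59*s^2 - 13*s + 17)
Step 3. close the feedback loop around (M1+[M2/(1+M2*M3)]), M4; result (8*s^3 - 12*s^2 - 14*s + 64)/(12*s^4 + 16*s^3 - 95*s^2 - 55*s + 209)
The step-3 result is T(s). Setting s = 0: T(0) = 64/209.

Answer: 64/209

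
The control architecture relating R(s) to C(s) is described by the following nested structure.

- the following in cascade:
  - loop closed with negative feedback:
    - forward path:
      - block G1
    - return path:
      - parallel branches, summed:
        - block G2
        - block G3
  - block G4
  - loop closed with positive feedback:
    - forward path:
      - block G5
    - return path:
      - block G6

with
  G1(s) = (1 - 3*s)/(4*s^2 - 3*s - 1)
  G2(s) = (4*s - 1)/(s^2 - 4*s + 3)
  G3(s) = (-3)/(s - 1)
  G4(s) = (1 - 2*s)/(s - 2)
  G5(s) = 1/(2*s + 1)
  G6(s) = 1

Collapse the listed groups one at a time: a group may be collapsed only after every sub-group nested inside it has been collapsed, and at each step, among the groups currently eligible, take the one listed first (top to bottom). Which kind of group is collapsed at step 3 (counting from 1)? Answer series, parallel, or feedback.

Step 1 - combine G2, G3 in parallel
Step 2 - feedback reduction of G1, (G2+G3)
Step 3 - collapse the loop (G5 forward, G6 return)
Step 4 - multiply [G1/(1+G1*(G2+G3))], G4, [G5/(1-G5*G6)] (series)
At step 3 the group reduced is feedback.

Therefore the answer is feedback.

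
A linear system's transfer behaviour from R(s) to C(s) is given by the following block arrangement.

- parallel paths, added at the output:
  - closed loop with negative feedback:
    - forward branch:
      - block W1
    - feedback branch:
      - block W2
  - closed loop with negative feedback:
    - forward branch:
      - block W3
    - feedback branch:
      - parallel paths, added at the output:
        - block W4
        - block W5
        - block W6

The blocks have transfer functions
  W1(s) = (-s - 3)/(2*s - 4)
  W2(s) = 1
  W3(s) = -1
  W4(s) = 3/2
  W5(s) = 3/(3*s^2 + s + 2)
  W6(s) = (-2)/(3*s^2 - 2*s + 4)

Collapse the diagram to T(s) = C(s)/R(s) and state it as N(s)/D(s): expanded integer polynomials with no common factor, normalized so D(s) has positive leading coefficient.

[1] collapse the loop (W1 forward, W2 return) -> (-s - 3)/(s - 7)
[2] combine W4, W5, W6 in parallel -> (27*s^4 - 9*s^3 + 54*s^2 - 16*s + 40)/(18*s^4 - 6*s^3 + 32*s^2 + 16)
[3] close the feedback loop around W3, (W4+W5+W6) -> (18*s^4 - 6*s^3 + 32*s^2 + 16)/(9*s^4 - 3*s^3 + 22*s^2 - 16*s + 24)
[4] add [W1/(1+W1*W2)], [W3/(1+W3*(W4+W5+W6))] (parallel) - this is the overall T(s), already in the required normalized form

Hence the answer: (9*s^5 - 156*s^4 + 61*s^3 - 274*s^2 + 40*s - 184)/(9*s^5 - 66*s^4 + 43*s^3 - 170*s^2 + 136*s - 168)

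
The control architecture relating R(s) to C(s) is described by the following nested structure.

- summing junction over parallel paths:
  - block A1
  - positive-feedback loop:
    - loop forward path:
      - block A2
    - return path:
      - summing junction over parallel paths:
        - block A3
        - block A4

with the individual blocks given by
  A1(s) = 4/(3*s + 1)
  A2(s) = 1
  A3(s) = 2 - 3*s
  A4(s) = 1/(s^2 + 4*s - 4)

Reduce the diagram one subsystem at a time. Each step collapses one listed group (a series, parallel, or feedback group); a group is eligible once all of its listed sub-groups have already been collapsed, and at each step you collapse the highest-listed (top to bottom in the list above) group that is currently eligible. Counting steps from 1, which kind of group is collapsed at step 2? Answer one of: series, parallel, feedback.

[1] sum the parallel branches A3, A4
[2] apply the feedback formula to A2, (A3+A4)
[3] add A1, [A2/(1-A2*(A3+A4))] (parallel)
The group at step 2 is a feedback group.

Therefore the answer is feedback.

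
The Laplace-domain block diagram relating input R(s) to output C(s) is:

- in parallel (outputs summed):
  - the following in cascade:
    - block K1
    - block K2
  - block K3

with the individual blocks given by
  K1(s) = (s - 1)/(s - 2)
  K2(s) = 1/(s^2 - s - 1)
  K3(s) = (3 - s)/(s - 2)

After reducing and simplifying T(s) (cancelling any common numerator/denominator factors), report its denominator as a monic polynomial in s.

1. cascade K1, K2 -> (s - 1)/(s^3 - 3*s^2 + s + 2)
2. reduce the parallel group (K1*K2), K3 -> (-s^3 + 4*s^2 - s - 4)/(s^3 - 3*s^2 + s + 2)
That last expression is T(s), already simplified, and its denominator is already monic.

Hence the answer: s^3 - 3*s^2 + s + 2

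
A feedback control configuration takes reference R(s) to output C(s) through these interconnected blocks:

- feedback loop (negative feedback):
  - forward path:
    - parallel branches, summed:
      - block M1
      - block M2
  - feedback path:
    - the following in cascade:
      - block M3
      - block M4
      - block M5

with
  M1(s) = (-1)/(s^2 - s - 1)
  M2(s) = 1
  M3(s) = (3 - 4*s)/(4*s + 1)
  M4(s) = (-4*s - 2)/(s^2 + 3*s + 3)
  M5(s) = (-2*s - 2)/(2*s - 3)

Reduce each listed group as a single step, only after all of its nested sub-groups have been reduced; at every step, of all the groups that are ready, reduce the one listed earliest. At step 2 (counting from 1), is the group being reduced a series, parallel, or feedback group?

Reducing step by step:

Step 1: reduce the parallel group M1, M2
Step 2: multiply M3, M4, M5 (series)
Step 3: close the feedback loop around (M1+M2), (M3*M4*M5)
At step 2 the group reduced is series.

Answer: series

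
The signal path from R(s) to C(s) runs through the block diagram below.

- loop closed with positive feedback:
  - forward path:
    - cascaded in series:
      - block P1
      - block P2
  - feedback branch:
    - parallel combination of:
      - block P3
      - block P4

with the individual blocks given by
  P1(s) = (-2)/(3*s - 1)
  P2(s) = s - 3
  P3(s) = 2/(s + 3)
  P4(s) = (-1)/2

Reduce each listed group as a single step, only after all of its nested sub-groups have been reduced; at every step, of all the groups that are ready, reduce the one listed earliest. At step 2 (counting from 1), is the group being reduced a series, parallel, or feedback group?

Answer: parallel

Working:
Step 1. multiply P1, P2 (series)
Step 2. combine P3, P4 in parallel
Step 3. apply the feedback formula to (P1*P2), (P3+P4)
The group at step 2 is a parallel group.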